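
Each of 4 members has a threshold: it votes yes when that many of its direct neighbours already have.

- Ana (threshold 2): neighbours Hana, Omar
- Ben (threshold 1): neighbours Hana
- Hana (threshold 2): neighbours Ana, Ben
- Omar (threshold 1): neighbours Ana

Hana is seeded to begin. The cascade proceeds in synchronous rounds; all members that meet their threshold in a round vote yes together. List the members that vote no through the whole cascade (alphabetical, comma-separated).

Round 1 — Hana votes yes (initial).
Round 2 — checking thresholds:
  Ana: 1 of 2 neighbours < 2, not yet.
  Ben: 1 of 1 neighbours ≥ 1, votes yes.
Round 3 — no new yes votes; cascade stops.

Ana, Omar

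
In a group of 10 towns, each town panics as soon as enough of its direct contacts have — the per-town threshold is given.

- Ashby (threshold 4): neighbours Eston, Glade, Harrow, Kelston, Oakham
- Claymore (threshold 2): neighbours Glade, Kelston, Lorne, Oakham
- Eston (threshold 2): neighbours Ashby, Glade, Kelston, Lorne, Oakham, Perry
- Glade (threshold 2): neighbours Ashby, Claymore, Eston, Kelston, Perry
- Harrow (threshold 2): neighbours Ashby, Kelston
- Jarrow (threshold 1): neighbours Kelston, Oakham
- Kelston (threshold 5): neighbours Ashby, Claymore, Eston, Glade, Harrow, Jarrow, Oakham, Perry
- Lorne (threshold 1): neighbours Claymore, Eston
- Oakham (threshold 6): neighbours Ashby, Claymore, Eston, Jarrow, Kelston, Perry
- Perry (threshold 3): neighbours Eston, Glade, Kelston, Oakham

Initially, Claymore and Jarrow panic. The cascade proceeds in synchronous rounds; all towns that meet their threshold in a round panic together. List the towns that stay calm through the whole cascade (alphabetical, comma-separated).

Round 1 — Claymore, Jarrow panic (initial).
Round 2 — checking thresholds:
  Glade: 1 of 5 neighbours < 2, holds.
  Kelston: 2 of 8 neighbours < 5, holds.
  Lorne: 1 of 2 neighbours ≥ 1, panics.
  Oakham: 2 of 6 neighbours < 6, holds.
Round 3 — no new panics; cascade stops.

Ashby, Eston, Glade, Harrow, Kelston, Oakham, Perry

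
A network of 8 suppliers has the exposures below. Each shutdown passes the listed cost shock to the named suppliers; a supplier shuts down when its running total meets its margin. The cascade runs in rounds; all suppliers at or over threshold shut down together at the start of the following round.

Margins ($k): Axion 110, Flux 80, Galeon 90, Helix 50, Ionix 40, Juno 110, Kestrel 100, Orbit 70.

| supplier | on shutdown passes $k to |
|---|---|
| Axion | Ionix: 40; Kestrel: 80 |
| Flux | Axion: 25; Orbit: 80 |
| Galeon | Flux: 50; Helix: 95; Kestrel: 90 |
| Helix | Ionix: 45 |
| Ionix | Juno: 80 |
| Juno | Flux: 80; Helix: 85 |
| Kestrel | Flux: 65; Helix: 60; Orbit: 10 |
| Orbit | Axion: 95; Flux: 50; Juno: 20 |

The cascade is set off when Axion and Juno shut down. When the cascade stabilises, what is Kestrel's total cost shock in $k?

80

Round 1 — Axion, Juno shut down (initial).
  Flux: +80 → 80 ≥ 80
  Helix: +85 → 85 ≥ 50
  Ionix: +40 → 40 ≥ 40
  Kestrel: +80 → 80 < 100
Round 2 — Flux, Helix, Ionix shut down.
  Orbit: +80 → 80 ≥ 70
Round 3 — Orbit shuts down.
No further shutdowns.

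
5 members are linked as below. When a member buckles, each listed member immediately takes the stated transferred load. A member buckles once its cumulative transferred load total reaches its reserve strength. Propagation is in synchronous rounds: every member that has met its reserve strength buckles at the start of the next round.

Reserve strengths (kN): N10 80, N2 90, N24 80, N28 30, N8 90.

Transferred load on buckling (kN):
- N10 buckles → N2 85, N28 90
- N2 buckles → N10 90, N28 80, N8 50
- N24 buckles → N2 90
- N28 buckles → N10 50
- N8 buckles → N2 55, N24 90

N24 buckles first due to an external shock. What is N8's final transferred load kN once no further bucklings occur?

Round 1 — N24 buckles (initial).
  N2: +90 → 90 ≥ 90
Round 2 — N2 buckles.
  N10: +90 → 90 ≥ 80
  N28: +80 → 80 ≥ 30
  N8: +50 → 50 < 90
Round 3 — N10, N28 buckle.
No further bucklings.

50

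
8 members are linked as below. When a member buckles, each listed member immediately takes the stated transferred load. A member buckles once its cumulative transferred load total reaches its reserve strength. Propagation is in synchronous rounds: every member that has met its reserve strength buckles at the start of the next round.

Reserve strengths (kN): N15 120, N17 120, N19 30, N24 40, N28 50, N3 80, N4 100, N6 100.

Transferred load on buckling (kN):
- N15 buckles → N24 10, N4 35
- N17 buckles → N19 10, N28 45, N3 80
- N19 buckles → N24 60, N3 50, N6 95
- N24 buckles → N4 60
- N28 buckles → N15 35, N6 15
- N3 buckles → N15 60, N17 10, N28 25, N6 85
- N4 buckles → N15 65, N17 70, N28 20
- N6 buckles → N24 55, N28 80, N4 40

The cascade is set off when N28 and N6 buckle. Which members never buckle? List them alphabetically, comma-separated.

N15, N17, N19, N3

Round 1 — N28, N6 buckle (initial).
  N15: +35 → 35 < 120
  N24: +55 → 55 ≥ 40
  N4: +40 → 40 < 100
Round 2 — N24 buckles.
  N4: +60 → 100 ≥ 100
Round 3 — N4 buckles.
  N15: +65 → 100 < 120
  N17: +70 → 70 < 120
No further bucklings.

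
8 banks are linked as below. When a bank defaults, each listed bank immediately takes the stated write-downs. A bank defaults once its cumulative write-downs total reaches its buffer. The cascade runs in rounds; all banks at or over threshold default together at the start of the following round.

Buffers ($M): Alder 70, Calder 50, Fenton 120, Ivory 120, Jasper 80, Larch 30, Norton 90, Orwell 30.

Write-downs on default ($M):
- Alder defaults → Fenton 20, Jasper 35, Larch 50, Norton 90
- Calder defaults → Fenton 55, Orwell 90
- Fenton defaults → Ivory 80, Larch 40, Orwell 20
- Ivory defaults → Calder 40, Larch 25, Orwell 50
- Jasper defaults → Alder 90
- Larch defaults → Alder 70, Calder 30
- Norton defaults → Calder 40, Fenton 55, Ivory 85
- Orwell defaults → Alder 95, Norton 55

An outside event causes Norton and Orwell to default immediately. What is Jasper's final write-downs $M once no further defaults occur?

35

Round 1 — Norton, Orwell default (initial).
  Alder: +95 → 95 ≥ 70
  Calder: +40 → 40 < 50
  Fenton: +55 → 55 < 120
  Ivory: +85 → 85 < 120
Round 2 — Alder defaults.
  Fenton: +20 → 75 < 120
  Jasper: +35 → 35 < 80
  Larch: +50 → 50 ≥ 30
Round 3 — Larch defaults.
  Calder: +30 → 70 ≥ 50
Round 4 — Calder defaults.
  Fenton: +55 → 130 ≥ 120
Round 5 — Fenton defaults.
  Ivory: +80 → 165 ≥ 120
Round 6 — Ivory defaults.
No further defaults.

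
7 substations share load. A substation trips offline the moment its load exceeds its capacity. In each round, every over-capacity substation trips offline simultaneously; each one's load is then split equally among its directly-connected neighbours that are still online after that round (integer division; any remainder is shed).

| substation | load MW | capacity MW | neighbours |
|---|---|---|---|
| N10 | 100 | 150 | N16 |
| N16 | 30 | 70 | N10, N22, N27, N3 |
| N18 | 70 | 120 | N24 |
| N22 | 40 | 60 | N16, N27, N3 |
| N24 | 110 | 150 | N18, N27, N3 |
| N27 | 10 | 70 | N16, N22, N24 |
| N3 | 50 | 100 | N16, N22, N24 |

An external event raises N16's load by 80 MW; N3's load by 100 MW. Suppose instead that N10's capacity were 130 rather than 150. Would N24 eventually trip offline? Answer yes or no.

With N10's capacity at 130:
Round 1 — N16 at 110 > 70; N3 at 150 > 100. N16, N3 trip offline.
  N16 sheds 110 MW to N10, N22, N27: 36 each (2 lost).
    N10: 100+36 = 136 > 130
    N22: 40+36 = 76 > 60
    N27: 10+36 = 46 ≤ 70
  N3 sheds 150 MW to N22, N24: 75 each.
    N22: 76+75 = 151 > 60
    N24: 110+75 = 185 > 150
Round 2 — N10, N22, N24 trip offline.
  N10 sheds 136 MW: no online neighbours, lost.
  N22 sheds 151 MW to N27: 151 each.
    N27: 46+151 = 197 > 70
  N24 sheds 185 MW to N18, N27: 92 each (1 lost).
    N18: 70+92 = 162 > 120
    N27: 197+92 = 289 > 70
Round 3 — N18, N27 trip offline.
  N18 sheds 162 MW: no online neighbours, lost.
  N27 sheds 289 MW: no online neighbours, lost.
No further trips.

yes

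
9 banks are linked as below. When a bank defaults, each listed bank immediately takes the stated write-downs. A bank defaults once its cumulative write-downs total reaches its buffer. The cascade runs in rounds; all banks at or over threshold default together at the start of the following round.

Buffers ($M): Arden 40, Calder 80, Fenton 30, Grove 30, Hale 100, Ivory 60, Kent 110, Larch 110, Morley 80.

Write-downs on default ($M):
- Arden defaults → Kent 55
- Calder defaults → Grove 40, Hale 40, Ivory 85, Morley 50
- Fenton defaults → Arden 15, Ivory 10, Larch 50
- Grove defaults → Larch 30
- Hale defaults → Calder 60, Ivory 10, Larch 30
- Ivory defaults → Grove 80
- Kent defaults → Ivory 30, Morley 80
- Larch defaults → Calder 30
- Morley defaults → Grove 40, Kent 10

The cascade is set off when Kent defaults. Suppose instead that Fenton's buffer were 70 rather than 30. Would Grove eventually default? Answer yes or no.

With Fenton's buffer at 70:
Round 1 — Kent defaults (initial).
  Ivory: +30 → 30 < 60
  Morley: +80 → 80 ≥ 80
Round 2 — Morley defaults.
  Grove: +40 → 40 ≥ 30
Round 3 — Grove defaults.
  Larch: +30 → 30 < 110
No further defaults.

yes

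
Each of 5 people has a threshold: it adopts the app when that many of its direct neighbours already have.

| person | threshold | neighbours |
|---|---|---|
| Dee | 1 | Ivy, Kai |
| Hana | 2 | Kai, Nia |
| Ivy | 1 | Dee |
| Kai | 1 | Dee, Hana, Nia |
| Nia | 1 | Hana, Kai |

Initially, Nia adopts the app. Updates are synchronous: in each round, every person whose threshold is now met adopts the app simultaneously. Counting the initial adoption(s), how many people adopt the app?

Round 1 — Nia adopts the app (initial).
Round 2 — checking thresholds:
  Hana: 1 of 2 neighbours < 2, below threshold.
  Kai: 1 of 3 neighbours ≥ 1, adopts the app.
Round 3 — checking thresholds:
  Dee: 1 of 2 neighbours ≥ 1, adopts the app.
  Hana: 2 of 2 neighbours ≥ 2, adopts the app.
Round 4 — checking thresholds:
  Ivy: 1 of 1 neighbours ≥ 1, adopts the app.
Round 5 — no new adoptions; cascade stops.

5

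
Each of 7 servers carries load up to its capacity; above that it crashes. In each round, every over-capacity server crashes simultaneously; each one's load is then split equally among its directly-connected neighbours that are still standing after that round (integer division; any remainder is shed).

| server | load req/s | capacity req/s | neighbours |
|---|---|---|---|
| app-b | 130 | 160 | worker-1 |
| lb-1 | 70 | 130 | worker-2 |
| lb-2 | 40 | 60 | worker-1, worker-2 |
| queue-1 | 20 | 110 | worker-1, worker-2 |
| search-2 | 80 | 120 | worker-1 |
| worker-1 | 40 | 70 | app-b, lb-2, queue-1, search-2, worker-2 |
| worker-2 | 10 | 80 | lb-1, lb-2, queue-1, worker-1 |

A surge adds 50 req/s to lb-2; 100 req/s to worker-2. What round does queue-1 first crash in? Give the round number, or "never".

Round 1 — lb-2 at 90 > 60; worker-2 at 110 > 80. lb-2, worker-2 crash.
  lb-2 sheds 90 req/s to worker-1: 90 each.
    worker-1: 40+90 = 130 > 70
  worker-2 sheds 110 req/s to lb-1, queue-1, worker-1: 36 each (2 lost).
    lb-1: 70+36 = 106 ≤ 130
    queue-1: 20+36 = 56 ≤ 110
    worker-1: 130+36 = 166 > 70
Round 2 — worker-1 crashes.
  worker-1 sheds 166 req/s to app-b, queue-1, search-2: 55 each (1 lost).
    app-b: 130+55 = 185 > 160
    queue-1: 56+55 = 111 > 110
    search-2: 80+55 = 135 > 120
Round 3 — app-b, queue-1, search-2 crash.
  app-b sheds 185 req/s: no online neighbours, lost.
  queue-1 sheds 111 req/s: no online neighbours, lost.
  search-2 sheds 135 req/s: no online neighbours, lost.
No further crashes.

3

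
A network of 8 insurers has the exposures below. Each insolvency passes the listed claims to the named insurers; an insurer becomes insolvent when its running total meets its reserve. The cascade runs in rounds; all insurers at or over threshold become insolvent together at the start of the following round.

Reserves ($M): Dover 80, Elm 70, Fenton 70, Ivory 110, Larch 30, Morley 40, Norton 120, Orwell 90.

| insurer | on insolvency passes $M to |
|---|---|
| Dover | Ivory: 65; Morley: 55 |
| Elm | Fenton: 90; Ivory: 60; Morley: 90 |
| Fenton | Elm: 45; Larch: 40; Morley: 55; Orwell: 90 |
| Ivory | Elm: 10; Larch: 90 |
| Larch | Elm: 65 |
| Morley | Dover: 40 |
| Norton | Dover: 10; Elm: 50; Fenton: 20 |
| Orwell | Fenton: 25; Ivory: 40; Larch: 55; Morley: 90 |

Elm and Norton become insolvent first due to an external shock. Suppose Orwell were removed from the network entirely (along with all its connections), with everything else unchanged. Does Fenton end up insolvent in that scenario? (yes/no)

yes

With Orwell removed:
Round 1 — Elm, Norton become insolvent (initial).
  Dover: +10 → 10 < 80
  Fenton: +90+20 → 110 ≥ 70
  Ivory: +60 → 60 < 110
  Morley: +90 → 90 ≥ 40
Round 2 — Fenton, Morley become insolvent.
  Dover: +40 → 50 < 80
  Larch: +40 → 40 ≥ 30
Round 3 — Larch becomes insolvent.
No further insolvencies.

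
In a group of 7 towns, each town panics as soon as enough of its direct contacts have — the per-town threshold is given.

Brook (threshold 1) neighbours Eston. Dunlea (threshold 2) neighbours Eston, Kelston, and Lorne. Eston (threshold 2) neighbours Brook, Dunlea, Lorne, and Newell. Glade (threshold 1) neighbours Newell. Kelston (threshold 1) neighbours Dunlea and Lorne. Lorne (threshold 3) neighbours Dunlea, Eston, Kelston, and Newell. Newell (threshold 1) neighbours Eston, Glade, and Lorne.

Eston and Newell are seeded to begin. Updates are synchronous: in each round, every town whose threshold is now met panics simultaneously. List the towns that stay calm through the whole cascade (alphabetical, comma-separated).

Round 1 — Eston, Newell panic (initial).
Round 2 — checking thresholds:
  Brook: 1 of 1 neighbours ≥ 1, panics.
  Dunlea: 1 of 3 neighbours < 2, below threshold.
  Glade: 1 of 1 neighbours ≥ 1, panics.
  Lorne: 2 of 4 neighbours < 3, below threshold.
Round 3 — no new panics; cascade stops.

Dunlea, Kelston, Lorne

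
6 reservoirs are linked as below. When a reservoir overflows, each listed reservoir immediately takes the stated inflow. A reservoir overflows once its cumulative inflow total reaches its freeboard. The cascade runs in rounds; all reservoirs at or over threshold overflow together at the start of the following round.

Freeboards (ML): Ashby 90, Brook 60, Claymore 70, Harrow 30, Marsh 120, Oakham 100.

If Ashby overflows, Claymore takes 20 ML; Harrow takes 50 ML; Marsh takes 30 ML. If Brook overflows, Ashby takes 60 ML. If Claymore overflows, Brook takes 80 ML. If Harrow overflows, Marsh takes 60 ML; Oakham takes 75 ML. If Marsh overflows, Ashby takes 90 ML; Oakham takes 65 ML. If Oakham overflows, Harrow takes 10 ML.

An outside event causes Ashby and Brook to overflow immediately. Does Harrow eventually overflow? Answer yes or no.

yes

Round 1 — Ashby, Brook overflow (initial).
  Claymore: +20 → 20 < 70
  Harrow: +50 → 50 ≥ 30
  Marsh: +30 → 30 < 120
Round 2 — Harrow overflows.
  Marsh: +60 → 90 < 120
  Oakham: +75 → 75 < 100
No further overflows.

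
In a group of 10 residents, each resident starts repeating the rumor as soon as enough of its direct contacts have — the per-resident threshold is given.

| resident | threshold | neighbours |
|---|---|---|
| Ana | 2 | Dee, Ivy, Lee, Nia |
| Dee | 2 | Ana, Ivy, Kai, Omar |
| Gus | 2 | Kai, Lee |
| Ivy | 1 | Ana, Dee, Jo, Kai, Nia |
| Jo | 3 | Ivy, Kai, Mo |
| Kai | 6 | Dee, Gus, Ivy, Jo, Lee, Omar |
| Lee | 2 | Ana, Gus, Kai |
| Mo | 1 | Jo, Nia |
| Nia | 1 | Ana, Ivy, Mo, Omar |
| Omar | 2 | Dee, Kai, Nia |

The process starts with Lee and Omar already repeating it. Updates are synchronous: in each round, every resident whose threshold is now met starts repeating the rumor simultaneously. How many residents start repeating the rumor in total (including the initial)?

Round 1 — Lee, Omar start repeating the rumor (initial).
Round 2 — checking thresholds:
  Ana: 1 of 4 neighbours < 2, holds.
  Dee: 1 of 4 neighbours < 2, holds.
  Gus: 1 of 2 neighbours < 2, holds.
  Kai: 2 of 6 neighbours < 6, holds.
  Nia: 1 of 4 neighbours ≥ 1, starts repeating the rumor.
Round 3 — checking thresholds:
  Ana: 2 of 4 neighbours ≥ 2, starts repeating the rumor.
  Dee: 1 of 4 neighbours < 2, holds.
  Gus: 1 of 2 neighbours < 2, holds.
  Ivy: 1 of 5 neighbours ≥ 1, starts repeating the rumor.
  Kai: 2 of 6 neighbours < 6, holds.
  Mo: 1 of 2 neighbours ≥ 1, starts repeating the rumor.
Round 4 — checking thresholds:
  Dee: 3 of 4 neighbours ≥ 2, starts repeating the rumor.
  Gus: 1 of 2 neighbours < 2, holds.
  Jo: 2 of 3 neighbours < 3, holds.
  Kai: 3 of 6 neighbours < 6, holds.
Round 5 — no new spreads; cascade stops.

7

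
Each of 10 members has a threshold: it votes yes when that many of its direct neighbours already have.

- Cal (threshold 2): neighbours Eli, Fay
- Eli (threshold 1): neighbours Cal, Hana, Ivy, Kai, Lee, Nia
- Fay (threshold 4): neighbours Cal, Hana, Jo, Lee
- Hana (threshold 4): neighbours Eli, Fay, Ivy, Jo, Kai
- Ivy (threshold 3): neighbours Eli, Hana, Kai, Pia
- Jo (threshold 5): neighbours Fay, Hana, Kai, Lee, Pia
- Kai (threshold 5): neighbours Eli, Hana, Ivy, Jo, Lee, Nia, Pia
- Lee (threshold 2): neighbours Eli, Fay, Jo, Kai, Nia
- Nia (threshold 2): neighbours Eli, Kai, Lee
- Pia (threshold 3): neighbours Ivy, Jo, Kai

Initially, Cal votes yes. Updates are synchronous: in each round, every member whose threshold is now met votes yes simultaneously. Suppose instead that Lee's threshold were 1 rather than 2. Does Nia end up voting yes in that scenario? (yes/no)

yes

With Lee's threshold at 1:
Round 1 — Cal votes yes (initial).
Round 2 — checking thresholds:
  Eli: 1 of 6 neighbours ≥ 1, votes yes.
  Fay: 1 of 4 neighbours < 4, not yet.
Round 3 — checking thresholds:
  Fay: 1 of 4 neighbours < 4, not yet.
  Hana: 1 of 5 neighbours < 4, not yet.
  Ivy: 1 of 4 neighbours < 3, not yet.
  Kai: 1 of 7 neighbours < 5, not yet.
  Lee: 1 of 5 neighbours ≥ 1, votes yes.
  Nia: 1 of 3 neighbours < 2, not yet.
Round 4 — checking thresholds:
  Fay: 2 of 4 neighbours < 4, not yet.
  Hana: 1 of 5 neighbours < 4, not yet.
  Ivy: 1 of 4 neighbours < 3, not yet.
  Jo: 1 of 5 neighbours < 5, not yet.
  Kai: 2 of 7 neighbours < 5, not yet.
  Nia: 2 of 3 neighbours ≥ 2, votes yes.
Round 5 — no new yes votes; cascade stops.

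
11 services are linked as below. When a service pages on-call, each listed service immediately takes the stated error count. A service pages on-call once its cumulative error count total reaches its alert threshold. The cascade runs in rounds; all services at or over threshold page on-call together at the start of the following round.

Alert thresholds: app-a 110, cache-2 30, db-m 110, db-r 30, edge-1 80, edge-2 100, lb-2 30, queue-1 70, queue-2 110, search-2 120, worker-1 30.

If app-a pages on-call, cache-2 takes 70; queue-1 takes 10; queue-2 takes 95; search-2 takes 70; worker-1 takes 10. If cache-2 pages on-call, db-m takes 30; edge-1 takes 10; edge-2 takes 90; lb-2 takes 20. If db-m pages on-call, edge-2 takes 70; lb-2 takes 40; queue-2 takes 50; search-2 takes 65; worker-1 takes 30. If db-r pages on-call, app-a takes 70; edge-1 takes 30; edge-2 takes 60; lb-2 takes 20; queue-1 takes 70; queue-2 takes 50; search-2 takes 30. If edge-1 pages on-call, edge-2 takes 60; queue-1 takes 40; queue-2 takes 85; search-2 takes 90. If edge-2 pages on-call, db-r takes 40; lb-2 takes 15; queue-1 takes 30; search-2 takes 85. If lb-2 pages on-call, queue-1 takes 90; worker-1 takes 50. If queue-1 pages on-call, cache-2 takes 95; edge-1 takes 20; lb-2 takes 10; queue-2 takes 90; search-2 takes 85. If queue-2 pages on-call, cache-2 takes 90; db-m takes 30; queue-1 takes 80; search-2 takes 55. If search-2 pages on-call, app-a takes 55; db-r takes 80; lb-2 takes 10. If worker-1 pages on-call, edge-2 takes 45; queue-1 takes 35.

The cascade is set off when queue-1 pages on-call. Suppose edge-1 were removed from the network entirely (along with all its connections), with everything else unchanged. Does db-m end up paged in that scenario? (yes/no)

no

With edge-1 removed:
Round 1 — queue-1 pages on-call (initial).
  cache-2: +95 → 95 ≥ 30
  lb-2: +10 → 10 < 30
  queue-2: +90 → 90 < 110
  search-2: +85 → 85 < 120
Round 2 — cache-2 pages on-call.
  db-m: +30 → 30 < 110
  edge-2: +90 → 90 < 100
  lb-2: +20 → 30 ≥ 30
Round 3 — lb-2 pages on-call.
  worker-1: +50 → 50 ≥ 30
Round 4 — worker-1 pages on-call.
  edge-2: +45 → 135 ≥ 100
Round 5 — edge-2 pages on-call.
  db-r: +40 → 40 ≥ 30
  search-2: +85 → 170 ≥ 120
Round 6 — db-r, search-2 page on-call.
  app-a: +70+55 → 125 ≥ 110
  queue-2: +50 → 140 ≥ 110
Round 7 — app-a, queue-2 page on-call.
  db-m: +30 → 60 < 110
No further pages.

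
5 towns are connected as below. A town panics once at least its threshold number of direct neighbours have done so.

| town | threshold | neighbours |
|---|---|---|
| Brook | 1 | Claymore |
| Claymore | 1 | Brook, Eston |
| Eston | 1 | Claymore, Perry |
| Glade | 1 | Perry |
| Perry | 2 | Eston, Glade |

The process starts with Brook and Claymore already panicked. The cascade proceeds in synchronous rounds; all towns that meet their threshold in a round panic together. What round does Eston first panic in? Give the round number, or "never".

2

Round 1 — Brook, Claymore panic (initial).
Round 2 — checking thresholds:
  Eston: 1 of 2 neighbours ≥ 1, panics.
Round 3 — no new panics; cascade stops.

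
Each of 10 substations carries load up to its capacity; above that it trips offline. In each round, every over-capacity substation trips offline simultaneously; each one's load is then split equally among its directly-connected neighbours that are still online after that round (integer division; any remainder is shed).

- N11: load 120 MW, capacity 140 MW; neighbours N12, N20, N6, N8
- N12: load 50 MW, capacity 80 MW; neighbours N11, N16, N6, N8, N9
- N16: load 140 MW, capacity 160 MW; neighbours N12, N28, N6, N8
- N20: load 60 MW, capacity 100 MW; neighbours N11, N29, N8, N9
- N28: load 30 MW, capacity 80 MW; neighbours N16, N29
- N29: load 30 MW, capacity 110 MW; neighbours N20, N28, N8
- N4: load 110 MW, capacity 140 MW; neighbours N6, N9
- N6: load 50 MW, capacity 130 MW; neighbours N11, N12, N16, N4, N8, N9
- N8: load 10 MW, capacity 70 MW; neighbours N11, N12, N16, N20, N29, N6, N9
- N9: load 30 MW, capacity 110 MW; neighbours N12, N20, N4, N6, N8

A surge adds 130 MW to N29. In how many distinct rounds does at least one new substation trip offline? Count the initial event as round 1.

5

Round 1 — N29 at 160 > 110. N29 trips offline.
  N29 sheds 160 MW to N20, N28, N8: 53 each (1 lost).
    N20: 60+53 = 113 > 100
    N28: 30+53 = 83 > 80
    N8: 10+53 = 63 ≤ 70
Round 2 — N20, N28 trip offline.
  N20 sheds 113 MW to N11, N8, N9: 37 each (2 lost).
    N11: 120+37 = 157 > 140
    N8: 63+37 = 100 > 70
    N9: 30+37 = 67 ≤ 110
  N28 sheds 83 MW to N16: 83 each.
    N16: 140+83 = 223 > 160
Round 3 — N11, N16, N8 trip offline.
  N11 sheds 157 MW to N12, N6: 78 each (1 lost).
    N12: 50+78 = 128 > 80
    N6: 50+78 = 128 ≤ 130
  N16 sheds 223 MW to N12, N6: 111 each (1 lost).
    N12: 128+111 = 239 > 80
    N6: 128+111 = 239 > 130
  N8 sheds 100 MW to N12, N6, N9: 33 each (1 lost).
    N12: 239+33 = 272 > 80
    N6: 239+33 = 272 > 130
    N9: 67+33 = 100 ≤ 110
Round 4 — N12, N6 trip offline.
  N12 sheds 272 MW to N9: 272 each.
    N9: 100+272 = 372 > 110
  N6 sheds 272 MW to N4, N9: 136 each.
    N4: 110+136 = 246 > 140
    N9: 372+136 = 508 > 110
Round 5 — N4, N9 trip offline.
  N4 sheds 246 MW: no online neighbours, lost.
  N9 sheds 508 MW: no online neighbours, lost.
No further trips.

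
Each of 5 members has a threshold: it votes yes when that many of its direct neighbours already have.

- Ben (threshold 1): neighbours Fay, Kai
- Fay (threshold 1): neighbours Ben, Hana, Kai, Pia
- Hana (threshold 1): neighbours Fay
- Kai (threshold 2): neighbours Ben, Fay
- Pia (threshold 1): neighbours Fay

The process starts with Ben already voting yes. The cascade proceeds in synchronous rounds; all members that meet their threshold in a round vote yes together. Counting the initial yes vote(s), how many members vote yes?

Round 1 — Ben votes yes (initial).
Round 2 — checking thresholds:
  Fay: 1 of 4 neighbours ≥ 1, votes yes.
  Kai: 1 of 2 neighbours < 2, not yet.
Round 3 — checking thresholds:
  Hana: 1 of 1 neighbours ≥ 1, votes yes.
  Kai: 2 of 2 neighbours ≥ 2, votes yes.
  Pia: 1 of 1 neighbours ≥ 1, votes yes.
Round 4 — no new yes votes; cascade stops.

5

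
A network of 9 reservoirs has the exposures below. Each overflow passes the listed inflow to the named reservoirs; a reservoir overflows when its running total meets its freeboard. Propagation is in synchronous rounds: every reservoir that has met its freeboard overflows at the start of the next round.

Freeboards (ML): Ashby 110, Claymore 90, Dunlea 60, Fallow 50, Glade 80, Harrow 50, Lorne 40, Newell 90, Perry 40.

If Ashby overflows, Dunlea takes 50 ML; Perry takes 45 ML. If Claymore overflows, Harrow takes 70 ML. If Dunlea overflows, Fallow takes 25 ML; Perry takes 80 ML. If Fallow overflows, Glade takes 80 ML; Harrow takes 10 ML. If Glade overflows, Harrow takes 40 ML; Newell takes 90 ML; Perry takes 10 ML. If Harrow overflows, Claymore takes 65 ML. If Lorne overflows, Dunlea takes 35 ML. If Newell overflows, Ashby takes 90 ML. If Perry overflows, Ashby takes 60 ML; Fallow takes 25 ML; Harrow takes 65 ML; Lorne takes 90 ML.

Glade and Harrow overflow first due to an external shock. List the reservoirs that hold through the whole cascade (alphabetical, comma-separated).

Round 1 — Glade, Harrow overflow (initial).
  Claymore: +65 → 65 < 90
  Newell: +90 → 90 ≥ 90
  Perry: +10 → 10 < 40
Round 2 — Newell overflows.
  Ashby: +90 → 90 < 110
No further overflows.

Ashby, Claymore, Dunlea, Fallow, Lorne, Perry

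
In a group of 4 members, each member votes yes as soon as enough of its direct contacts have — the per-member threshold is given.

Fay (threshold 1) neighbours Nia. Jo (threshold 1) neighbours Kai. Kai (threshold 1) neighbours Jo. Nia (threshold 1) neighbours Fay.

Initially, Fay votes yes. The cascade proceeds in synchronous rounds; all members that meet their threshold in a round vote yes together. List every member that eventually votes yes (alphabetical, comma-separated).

Fay, Nia

Round 1 — Fay votes yes (initial).
Round 2 — checking thresholds:
  Nia: 1 of 1 neighbours ≥ 1, votes yes.
Round 3 — no new yes votes; cascade stops.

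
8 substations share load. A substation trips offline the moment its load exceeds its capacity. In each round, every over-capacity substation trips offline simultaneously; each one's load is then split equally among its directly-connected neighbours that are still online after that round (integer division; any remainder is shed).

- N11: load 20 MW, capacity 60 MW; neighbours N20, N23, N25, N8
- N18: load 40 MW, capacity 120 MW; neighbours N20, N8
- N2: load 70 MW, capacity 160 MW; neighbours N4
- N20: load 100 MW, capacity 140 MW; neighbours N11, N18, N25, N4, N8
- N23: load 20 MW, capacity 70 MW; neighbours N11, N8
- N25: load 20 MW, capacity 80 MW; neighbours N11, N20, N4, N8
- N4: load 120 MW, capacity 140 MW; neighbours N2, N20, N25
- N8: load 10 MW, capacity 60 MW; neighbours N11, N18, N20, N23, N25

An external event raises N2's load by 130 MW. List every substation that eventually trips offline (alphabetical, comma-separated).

N11, N18, N2, N20, N23, N25, N4, N8

Round 1 — N2 at 200 > 160. N2 trips offline.
  N2 sheds 200 MW to N4: 200 each.
    N4: 120+200 = 320 > 140
Round 2 — N4 trips offline.
  N4 sheds 320 MW to N20, N25: 160 each.
    N20: 100+160 = 260 > 140
    N25: 20+160 = 180 > 80
Round 3 — N20, N25 trip offline.
  N20 sheds 260 MW to N11, N18, N8: 86 each (2 lost).
    N11: 20+86 = 106 > 60
    N18: 40+86 = 126 > 120
    N8: 10+86 = 96 > 60
  N25 sheds 180 MW to N11, N8: 90 each.
    N11: 106+90 = 196 > 60
    N8: 96+90 = 186 > 60
Round 4 — N11, N18, N8 trip offline.
  N11 sheds 196 MW to N23: 196 each.
    N23: 20+196 = 216 > 70
  N18 sheds 126 MW: no online neighbours, lost.
  N8 sheds 186 MW to N23: 186 each.
    N23: 216+186 = 402 > 70
Round 5 — N23 trips offline.
  N23 sheds 402 MW: no online neighbours, lost.
No further trips.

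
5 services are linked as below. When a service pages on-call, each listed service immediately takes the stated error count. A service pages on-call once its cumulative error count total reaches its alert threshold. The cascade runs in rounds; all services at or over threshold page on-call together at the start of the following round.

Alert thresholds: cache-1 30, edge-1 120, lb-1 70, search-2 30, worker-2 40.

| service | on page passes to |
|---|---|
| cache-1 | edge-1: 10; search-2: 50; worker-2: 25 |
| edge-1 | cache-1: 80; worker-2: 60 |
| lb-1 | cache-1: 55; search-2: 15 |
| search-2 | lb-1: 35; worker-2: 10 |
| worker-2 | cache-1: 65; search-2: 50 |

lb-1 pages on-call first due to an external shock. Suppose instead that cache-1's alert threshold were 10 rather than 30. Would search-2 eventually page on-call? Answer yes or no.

With cache-1's alert threshold at 10:
Round 1 — lb-1 pages on-call (initial).
  cache-1: +55 → 55 ≥ 10
  search-2: +15 → 15 < 30
Round 2 — cache-1 pages on-call.
  edge-1: +10 → 10 < 120
  search-2: +50 → 65 ≥ 30
  worker-2: +25 → 25 < 40
Round 3 — search-2 pages on-call.
  worker-2: +10 → 35 < 40
No further pages.

yes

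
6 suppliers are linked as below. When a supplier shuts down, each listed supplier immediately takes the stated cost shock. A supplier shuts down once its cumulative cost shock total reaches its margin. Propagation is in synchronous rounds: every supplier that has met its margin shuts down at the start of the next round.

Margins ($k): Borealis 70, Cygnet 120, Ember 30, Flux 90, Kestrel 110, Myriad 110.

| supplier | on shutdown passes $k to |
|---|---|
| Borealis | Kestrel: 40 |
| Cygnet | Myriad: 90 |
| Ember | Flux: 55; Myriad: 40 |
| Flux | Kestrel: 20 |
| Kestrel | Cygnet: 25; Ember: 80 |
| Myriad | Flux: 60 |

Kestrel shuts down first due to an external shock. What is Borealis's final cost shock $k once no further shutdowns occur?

Round 1 — Kestrel shuts down (initial).
  Cygnet: +25 → 25 < 120
  Ember: +80 → 80 ≥ 30
Round 2 — Ember shuts down.
  Flux: +55 → 55 < 90
  Myriad: +40 → 40 < 110
No further shutdowns.

0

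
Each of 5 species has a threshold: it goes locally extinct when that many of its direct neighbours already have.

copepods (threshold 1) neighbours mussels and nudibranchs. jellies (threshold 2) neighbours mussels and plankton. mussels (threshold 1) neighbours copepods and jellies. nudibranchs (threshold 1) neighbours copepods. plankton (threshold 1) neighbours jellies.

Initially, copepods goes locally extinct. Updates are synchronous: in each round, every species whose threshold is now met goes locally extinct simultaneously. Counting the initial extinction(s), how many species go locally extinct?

3

Round 1 — copepods goes locally extinct (initial).
Round 2 — checking thresholds:
  mussels: 1 of 2 neighbours ≥ 1, goes locally extinct.
  nudibranchs: 1 of 1 neighbours ≥ 1, goes locally extinct.
Round 3 — no new extinctions; cascade stops.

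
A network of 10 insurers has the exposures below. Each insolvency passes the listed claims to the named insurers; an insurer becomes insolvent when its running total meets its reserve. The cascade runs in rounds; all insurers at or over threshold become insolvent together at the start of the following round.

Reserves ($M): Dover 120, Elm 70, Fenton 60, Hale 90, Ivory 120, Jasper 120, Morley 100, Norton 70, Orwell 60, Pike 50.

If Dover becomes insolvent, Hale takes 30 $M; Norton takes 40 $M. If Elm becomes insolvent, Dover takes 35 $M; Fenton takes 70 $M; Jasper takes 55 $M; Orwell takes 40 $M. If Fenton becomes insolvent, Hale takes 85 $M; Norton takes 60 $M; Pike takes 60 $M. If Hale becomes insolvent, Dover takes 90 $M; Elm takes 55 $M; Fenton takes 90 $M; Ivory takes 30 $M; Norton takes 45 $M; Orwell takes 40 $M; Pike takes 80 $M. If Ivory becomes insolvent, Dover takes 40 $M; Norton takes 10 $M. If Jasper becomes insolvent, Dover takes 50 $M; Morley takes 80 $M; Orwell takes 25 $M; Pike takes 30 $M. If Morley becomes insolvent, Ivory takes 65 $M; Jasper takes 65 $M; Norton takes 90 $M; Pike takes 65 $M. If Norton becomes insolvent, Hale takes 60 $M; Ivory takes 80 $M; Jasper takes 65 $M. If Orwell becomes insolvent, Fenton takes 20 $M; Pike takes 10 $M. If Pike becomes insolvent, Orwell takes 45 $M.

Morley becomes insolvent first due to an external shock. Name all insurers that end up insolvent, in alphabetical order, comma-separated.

Ivory, Jasper, Morley, Norton, Orwell, Pike

Round 1 — Morley becomes insolvent (initial).
  Ivory: +65 → 65 < 120
  Jasper: +65 → 65 < 120
  Norton: +90 → 90 ≥ 70
  Pike: +65 → 65 ≥ 50
Round 2 — Norton, Pike become insolvent.
  Hale: +60 → 60 < 90
  Ivory: +80 → 145 ≥ 120
  Jasper: +65 → 130 ≥ 120
  Orwell: +45 → 45 < 60
Round 3 — Ivory, Jasper become insolvent.
  Dover: +40+50 → 90 < 120
  Orwell: +25 → 70 ≥ 60
Round 4 — Orwell becomes insolvent.
  Fenton: +20 → 20 < 60
No further insolvencies.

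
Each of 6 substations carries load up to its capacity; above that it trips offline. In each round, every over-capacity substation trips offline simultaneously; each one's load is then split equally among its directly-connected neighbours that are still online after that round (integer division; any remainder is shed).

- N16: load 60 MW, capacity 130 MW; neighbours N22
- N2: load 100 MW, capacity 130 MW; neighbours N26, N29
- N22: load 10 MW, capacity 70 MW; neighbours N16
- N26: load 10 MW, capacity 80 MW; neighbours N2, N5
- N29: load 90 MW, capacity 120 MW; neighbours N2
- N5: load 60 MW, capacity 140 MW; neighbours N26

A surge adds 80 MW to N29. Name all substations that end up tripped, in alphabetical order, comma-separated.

N2, N26, N29, N5

Round 1 — N29 at 170 > 120. N29 trips offline.
  N29 sheds 170 MW to N2: 170 each.
    N2: 100+170 = 270 > 130
Round 2 — N2 trips offline.
  N2 sheds 270 MW to N26: 270 each.
    N26: 10+270 = 280 > 80
Round 3 — N26 trips offline.
  N26 sheds 280 MW to N5: 280 each.
    N5: 60+280 = 340 > 140
Round 4 — N5 trips offline.
  N5 sheds 340 MW: no online neighbours, lost.
No further trips.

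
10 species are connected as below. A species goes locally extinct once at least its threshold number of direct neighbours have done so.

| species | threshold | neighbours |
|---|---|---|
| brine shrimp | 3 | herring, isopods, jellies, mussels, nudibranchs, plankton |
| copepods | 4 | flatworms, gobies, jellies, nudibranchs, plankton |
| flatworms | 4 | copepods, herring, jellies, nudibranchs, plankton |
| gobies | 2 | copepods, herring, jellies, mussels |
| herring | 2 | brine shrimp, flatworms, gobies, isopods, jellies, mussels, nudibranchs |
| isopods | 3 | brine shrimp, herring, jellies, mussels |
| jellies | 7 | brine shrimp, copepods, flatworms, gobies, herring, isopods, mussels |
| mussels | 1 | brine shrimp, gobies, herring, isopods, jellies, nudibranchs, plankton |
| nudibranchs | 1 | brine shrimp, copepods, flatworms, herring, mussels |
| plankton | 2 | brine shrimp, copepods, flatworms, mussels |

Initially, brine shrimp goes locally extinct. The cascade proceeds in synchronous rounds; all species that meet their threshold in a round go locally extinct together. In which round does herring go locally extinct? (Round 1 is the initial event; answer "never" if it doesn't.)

Round 1 — brine shrimp goes locally extinct (initial).
Round 2 — checking thresholds:
  herring: 1 of 7 neighbours < 2, not yet.
  isopods: 1 of 4 neighbours < 3, not yet.
  jellies: 1 of 7 neighbours < 7, not yet.
  mussels: 1 of 7 neighbours ≥ 1, goes locally extinct.
  nudibranchs: 1 of 5 neighbours ≥ 1, goes locally extinct.
  plankton: 1 of 4 neighbours < 2, not yet.
Round 3 — checking thresholds:
  copepods: 1 of 5 neighbours < 4, not yet.
  flatworms: 1 of 5 neighbours < 4, not yet.
  gobies: 1 of 4 neighbours < 2, not yet.
  herring: 3 of 7 neighbours ≥ 2, goes locally extinct.
  isopods: 2 of 4 neighbours < 3, not yet.
  jellies: 2 of 7 neighbours < 7, not yet.
  plankton: 2 of 4 neighbours ≥ 2, goes locally extinct.
Round 4 — checking thresholds:
  copepods: 2 of 5 neighbours < 4, not yet.
  flatworms: 3 of 5 neighbours < 4, not yet.
  gobies: 2 of 4 neighbours ≥ 2, goes locally extinct.
  isopods: 3 of 4 neighbours ≥ 3, goes locally extinct.
  jellies: 3 of 7 neighbours < 7, not yet.
Round 5 — no new extinctions; cascade stops.

3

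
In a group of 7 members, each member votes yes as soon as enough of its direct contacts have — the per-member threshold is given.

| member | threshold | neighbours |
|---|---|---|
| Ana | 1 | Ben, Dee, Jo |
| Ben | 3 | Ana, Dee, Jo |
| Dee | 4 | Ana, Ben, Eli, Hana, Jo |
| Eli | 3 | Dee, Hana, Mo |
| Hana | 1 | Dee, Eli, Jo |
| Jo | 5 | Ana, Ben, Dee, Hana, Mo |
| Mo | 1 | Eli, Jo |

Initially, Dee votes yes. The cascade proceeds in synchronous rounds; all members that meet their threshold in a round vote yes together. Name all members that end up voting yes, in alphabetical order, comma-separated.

Round 1 — Dee votes yes (initial).
Round 2 — checking thresholds:
  Ana: 1 of 3 neighbours ≥ 1, votes yes.
  Ben: 1 of 3 neighbours < 3, not yet.
  Eli: 1 of 3 neighbours < 3, not yet.
  Hana: 1 of 3 neighbours ≥ 1, votes yes.
  Jo: 1 of 5 neighbours < 5, not yet.
Round 3 — no new yes votes; cascade stops.

Ana, Dee, Hana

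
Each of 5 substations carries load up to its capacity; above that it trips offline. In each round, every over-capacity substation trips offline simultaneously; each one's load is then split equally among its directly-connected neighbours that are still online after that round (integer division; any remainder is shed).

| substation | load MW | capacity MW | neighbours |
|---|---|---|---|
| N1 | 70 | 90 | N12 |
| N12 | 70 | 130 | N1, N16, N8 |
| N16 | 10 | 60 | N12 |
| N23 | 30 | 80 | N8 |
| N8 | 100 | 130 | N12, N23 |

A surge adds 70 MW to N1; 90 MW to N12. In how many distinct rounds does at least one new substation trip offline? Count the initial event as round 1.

3

Round 1 — N1 at 140 > 90; N12 at 160 > 130. N1, N12 trip offline.
  N1 sheds 140 MW: no online neighbours, lost.
  N12 sheds 160 MW to N16, N8: 80 each.
    N16: 10+80 = 90 > 60
    N8: 100+80 = 180 > 130
Round 2 — N16, N8 trip offline.
  N16 sheds 90 MW: no online neighbours, lost.
  N8 sheds 180 MW to N23: 180 each.
    N23: 30+180 = 210 > 80
Round 3 — N23 trips offline.
  N23 sheds 210 MW: no online neighbours, lost.
No further trips.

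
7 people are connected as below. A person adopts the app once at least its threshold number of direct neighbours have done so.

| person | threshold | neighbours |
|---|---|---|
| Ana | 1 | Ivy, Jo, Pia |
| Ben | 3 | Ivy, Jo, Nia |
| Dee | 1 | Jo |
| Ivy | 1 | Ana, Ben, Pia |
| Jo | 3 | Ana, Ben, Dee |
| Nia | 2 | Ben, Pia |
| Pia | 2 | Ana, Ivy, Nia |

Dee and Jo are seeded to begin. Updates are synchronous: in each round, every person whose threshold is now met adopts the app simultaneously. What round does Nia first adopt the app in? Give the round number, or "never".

never

Round 1 — Dee, Jo adopt the app (initial).
Round 2 — checking thresholds:
  Ana: 1 of 3 neighbours ≥ 1, adopts the app.
  Ben: 1 of 3 neighbours < 3, not yet.
Round 3 — checking thresholds:
  Ben: 1 of 3 neighbours < 3, not yet.
  Ivy: 1 of 3 neighbours ≥ 1, adopts the app.
  Pia: 1 of 3 neighbours < 2, not yet.
Round 4 — checking thresholds:
  Ben: 2 of 3 neighbours < 3, not yet.
  Pia: 2 of 3 neighbours ≥ 2, adopts the app.
Round 5 — no new adoptions; cascade stops.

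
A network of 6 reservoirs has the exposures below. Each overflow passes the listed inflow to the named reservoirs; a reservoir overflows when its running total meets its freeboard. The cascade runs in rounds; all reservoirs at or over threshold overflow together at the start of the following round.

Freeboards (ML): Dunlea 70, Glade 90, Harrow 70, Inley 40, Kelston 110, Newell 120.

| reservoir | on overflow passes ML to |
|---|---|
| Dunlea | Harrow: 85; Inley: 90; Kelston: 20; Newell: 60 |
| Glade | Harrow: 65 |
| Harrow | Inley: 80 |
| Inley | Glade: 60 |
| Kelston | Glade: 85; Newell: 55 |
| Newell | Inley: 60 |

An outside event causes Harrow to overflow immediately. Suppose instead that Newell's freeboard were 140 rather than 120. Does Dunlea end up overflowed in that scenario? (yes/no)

With Newell's freeboard at 140:
Round 1 — Harrow overflows (initial).
  Inley: +80 → 80 ≥ 40
Round 2 — Inley overflows.
  Glade: +60 → 60 < 90
No further overflows.

no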